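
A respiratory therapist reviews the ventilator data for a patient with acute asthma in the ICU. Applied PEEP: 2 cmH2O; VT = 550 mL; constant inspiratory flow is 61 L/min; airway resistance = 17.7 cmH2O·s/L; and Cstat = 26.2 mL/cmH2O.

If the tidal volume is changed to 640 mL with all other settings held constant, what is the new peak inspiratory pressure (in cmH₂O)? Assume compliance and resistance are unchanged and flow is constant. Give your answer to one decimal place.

Flow: 61 L/min ÷ 60 = 1.0167 L/s.
PIP = Vt/C + R·V̇ + PEEP (constant-flow equation of motion).
Only the elastic term changes: ΔPIP = ΔVt / C = (640 − 550) / 26.2 = 3.435 cmH2O.
Original PIP = 550/26.2 + 17.7×1.0167 + 2 = 40.988 cmH2O; new PIP = 40.988 + (3.435) = 44.423 cmH2O.

44.4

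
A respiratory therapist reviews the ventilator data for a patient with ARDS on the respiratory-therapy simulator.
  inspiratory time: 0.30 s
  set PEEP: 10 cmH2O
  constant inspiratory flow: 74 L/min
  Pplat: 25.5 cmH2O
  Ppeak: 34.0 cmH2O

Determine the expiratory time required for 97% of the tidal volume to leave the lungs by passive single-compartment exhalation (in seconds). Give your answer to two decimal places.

0.58

Flow: 74 L/min ÷ 60 = 1.2333 L/s.
Vt = flow × Ti = 1.2333 L/s × 0.30 s × 1000 mL/L = 369.99 mL.
R = (PIP − Pplat)/V̇ = (34.0 − 25.5) / 1.2333 = 8.5/1.2333 = 6.892 cmH2O·s/L.
C = Vt/(Pplat − PEEP) = 369.99 / (25.5 − 10) = 369.99/15.5 = 23.87 mL/cmH2O.
τ = R × C = 6.892 × 0.02387 L/cmH2O = 0.1645 s.
t = −τ·ln(1 − 0.97) = −0.1645·ln(0.03) = 0.5768 s.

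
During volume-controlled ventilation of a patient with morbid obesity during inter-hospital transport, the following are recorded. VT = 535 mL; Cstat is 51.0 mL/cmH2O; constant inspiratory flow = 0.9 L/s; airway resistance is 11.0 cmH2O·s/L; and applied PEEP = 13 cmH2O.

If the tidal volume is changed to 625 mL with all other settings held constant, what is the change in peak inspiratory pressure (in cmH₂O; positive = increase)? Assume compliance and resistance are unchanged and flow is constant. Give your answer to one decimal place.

1.8

PIP = Vt/C + R·V̇ + PEEP (constant-flow equation of motion).
Only the elastic term changes: ΔPIP = ΔVt / C = (625 − 535) / 51.0 = 1.765 cmH2O.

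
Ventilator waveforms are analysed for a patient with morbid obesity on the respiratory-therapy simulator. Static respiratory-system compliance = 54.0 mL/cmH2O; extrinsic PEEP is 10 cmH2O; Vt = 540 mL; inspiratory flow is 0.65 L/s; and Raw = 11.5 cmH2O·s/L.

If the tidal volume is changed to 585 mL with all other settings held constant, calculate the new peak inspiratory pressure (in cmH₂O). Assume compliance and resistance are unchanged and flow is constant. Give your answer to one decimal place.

PIP = Vt/C + R·V̇ + PEEP (constant-flow equation of motion).
Only the elastic term changes: ΔPIP = ΔVt / C = (585 − 540) / 54.0 = 0.8333 cmH2O.
Original PIP = 540/54.0 + 11.5×0.65 + 10 = 27.475 cmH2O; new PIP = 27.475 + (0.8333) = 28.308 cmH2O.

28.3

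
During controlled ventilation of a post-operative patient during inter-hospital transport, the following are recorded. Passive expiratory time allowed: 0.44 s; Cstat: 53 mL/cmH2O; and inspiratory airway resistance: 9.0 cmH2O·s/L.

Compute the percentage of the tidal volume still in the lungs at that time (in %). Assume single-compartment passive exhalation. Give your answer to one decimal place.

39.8

τ = R × C = 9.0 × 53 mL/cmH2O = 9.0 × 0.053 L/cmH2O = 0.477 s.
Passive exhalation: V(t)/V₀ = e^(−t/τ) = e^(−0.44/0.477) = 0.3976.
Fraction remaining = 0.3976 → 39.76%.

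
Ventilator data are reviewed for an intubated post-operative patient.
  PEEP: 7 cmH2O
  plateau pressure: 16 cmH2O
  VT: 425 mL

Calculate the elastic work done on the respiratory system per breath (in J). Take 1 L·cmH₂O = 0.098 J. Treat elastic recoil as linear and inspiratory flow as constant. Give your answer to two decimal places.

0.19

Elastic work ≈ ½ × (Pplat − PEEP) × Vt = 0.5 × (16 − 7) × 0.425 L = 0.5 × 9.0 × 0.425 = 1.913 L·cmH2O.
× 0.098 J/(L·cmH2O) → 0.1875 J.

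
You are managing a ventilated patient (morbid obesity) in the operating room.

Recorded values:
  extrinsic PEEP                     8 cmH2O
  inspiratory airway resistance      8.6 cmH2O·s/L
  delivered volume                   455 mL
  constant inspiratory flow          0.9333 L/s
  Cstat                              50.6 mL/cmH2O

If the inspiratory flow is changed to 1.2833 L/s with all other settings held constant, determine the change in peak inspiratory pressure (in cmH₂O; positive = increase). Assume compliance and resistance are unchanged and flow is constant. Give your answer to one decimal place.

PIP = Vt/C + R·V̇ + PEEP (constant-flow equation of motion).
Only the resistive term changes: ΔPIP = R × ΔV̇ = 8.6 × (1.2833 − 0.9333) = 8.6 × 0.35 = 3.01 cmH2O.

3.0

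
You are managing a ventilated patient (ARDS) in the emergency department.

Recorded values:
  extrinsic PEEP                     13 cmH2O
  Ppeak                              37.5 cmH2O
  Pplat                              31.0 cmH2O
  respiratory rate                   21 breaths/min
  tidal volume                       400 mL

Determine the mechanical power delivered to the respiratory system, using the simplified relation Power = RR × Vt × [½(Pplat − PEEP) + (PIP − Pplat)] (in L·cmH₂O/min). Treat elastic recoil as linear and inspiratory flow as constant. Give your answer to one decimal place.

Per-breath work = Vt × [½(Pplat−PEEP) + (PIP−Pplat)] = 0.400 × [0.5×18.0 + 6.5] = 0.400 × 15.5 = 6.2 L·cmH2O.
Power = 21 × 6.2 = 130.2 L·cmH2O/min.

130.2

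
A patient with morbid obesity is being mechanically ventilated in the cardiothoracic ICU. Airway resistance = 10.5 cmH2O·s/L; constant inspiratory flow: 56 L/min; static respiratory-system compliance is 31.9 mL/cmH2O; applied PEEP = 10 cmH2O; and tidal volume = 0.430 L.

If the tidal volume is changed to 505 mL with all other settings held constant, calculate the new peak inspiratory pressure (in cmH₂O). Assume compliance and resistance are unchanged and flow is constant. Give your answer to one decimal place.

35.6

Flow: 56 L/min ÷ 60 = 0.9333 L/s.
PIP = Vt/C + R·V̇ + PEEP (constant-flow equation of motion).
Only the elastic term changes: ΔPIP = ΔVt / C = (505 − 430) / 31.9 = 2.351 cmH2O.
Original PIP = 430/31.9 + 10.5×0.9333 + 10 = 33.279 cmH2O; new PIP = 33.279 + (2.351) = 35.63 cmH2O.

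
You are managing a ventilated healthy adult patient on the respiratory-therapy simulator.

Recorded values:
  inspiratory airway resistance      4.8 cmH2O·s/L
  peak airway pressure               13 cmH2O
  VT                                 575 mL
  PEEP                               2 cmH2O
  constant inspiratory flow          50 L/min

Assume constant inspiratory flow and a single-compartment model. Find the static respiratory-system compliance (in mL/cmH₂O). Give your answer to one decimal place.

Flow: 50 L/min ÷ 60 = 0.8333 L/s.
Equation of motion (constant flow): PIP = Vt/C + R·V̇ + PEEP.
Vt/C = PIP − R·V̇ − PEEP = 13 − 4.8×0.8333 − 2 = 13 − 4.0 − 2 = 7.0 cmH2O.
C = Vt / 7.0 = 575 / 7.0 = 82.143 mL/cmH2O.

82.1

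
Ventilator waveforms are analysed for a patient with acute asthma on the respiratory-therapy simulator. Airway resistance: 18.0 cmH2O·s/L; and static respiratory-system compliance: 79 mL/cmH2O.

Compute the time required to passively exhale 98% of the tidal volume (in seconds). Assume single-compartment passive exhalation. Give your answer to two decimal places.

τ = R × C = 18.0 × 79 mL/cmH2O = 18.0 × 0.079 L/cmH2O = 1.422 s.
Exhaled fraction f = 1 − e^(−t/τ) → t = −τ·ln(1 − f) = −1.422·ln(0.02) = 5.563 s.

5.56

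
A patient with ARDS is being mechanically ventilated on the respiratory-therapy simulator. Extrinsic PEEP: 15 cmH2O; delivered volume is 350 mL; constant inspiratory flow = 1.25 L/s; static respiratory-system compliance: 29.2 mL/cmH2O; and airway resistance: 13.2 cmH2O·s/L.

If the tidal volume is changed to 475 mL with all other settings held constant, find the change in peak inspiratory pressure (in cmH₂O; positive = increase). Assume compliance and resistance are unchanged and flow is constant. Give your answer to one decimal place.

PIP = Vt/C + R·V̇ + PEEP (constant-flow equation of motion).
Only the elastic term changes: ΔPIP = ΔVt / C = (475 − 350) / 29.2 = 4.281 cmH2O.

4.3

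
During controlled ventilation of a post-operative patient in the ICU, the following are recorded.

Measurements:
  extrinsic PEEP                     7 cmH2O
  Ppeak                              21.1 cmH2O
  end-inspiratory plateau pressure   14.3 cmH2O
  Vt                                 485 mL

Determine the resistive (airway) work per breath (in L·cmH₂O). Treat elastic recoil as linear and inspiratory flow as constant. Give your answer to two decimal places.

3.30

With constant inspiratory flow the resistive pressure is constant at PIP − Pplat = 21.1 − 14.3 = 6.8 cmH2O, so resistive work = 6.8 × 0.485 = 3.298 L·cmH2O.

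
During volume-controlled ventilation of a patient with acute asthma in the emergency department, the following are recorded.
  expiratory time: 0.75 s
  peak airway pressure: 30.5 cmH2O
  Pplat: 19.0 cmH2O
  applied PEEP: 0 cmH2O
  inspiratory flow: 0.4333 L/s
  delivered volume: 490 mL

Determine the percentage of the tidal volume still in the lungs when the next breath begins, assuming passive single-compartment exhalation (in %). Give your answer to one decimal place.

33.4

R = (PIP − Pplat)/V̇ = (30.5 − 19.0) / 0.4333 = 11.5/0.4333 = 26.541 cmH2O·s/L.
C = Vt/(Pplat − PEEP) = 490.0 / (19.0 − 0) = 490.0/19.0 = 25.789 mL/cmH2O.
τ = R × C = 26.541 × 0.02579 L/cmH2O = 0.6845 s.
Fraction remaining at end-expiration = e^(−Te/τ) = e^(−0.75/0.6845) = 0.3343 → 33.43%.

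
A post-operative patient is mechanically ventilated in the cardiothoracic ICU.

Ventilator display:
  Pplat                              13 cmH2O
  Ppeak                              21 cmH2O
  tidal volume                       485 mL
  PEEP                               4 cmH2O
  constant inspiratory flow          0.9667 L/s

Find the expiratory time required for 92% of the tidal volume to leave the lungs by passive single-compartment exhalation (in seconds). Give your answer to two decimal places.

1.13

R = (PIP − Pplat)/V̇ = (21 − 13) / 0.9667 = 8.0/0.9667 = 8.276 cmH2O·s/L.
C = Vt/(Pplat − PEEP) = 485.0 / (13 − 4) = 485.0/9.0 = 53.889 mL/cmH2O.
τ = R × C = 8.276 × 0.05389 L/cmH2O = 0.446 s.
t = −τ·ln(1 − 0.92) = −0.446·ln(0.08) = 1.126 s.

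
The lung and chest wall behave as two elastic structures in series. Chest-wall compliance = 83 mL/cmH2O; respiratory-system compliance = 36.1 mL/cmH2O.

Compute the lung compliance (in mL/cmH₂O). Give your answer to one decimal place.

1/CL = 1/Crs − 1/Ccw.
1/CL = 1/36.1 − 1/83 = 0.01565.
CL = 63.898 mL/cmH2O.

63.9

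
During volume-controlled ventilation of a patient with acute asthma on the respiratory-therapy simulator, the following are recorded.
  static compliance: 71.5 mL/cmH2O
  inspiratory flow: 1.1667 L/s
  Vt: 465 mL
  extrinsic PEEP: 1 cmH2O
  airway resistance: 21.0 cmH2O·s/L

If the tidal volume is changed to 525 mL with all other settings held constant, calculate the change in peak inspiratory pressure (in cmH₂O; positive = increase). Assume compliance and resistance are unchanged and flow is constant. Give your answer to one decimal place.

0.8

PIP = Vt/C + R·V̇ + PEEP (constant-flow equation of motion).
Only the elastic term changes: ΔPIP = ΔVt / C = (525 − 465) / 71.5 = 0.8392 cmH2O.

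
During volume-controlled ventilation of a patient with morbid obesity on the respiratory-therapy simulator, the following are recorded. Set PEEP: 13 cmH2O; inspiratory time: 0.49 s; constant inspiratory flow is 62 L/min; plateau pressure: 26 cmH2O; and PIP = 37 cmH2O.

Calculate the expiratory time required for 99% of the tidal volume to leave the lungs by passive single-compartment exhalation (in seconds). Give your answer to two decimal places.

Flow: 62 L/min ÷ 60 = 1.0333 L/s.
Vt = flow × Ti = 1.0333 L/s × 0.49 s × 1000 mL/L = 506.32 mL.
R = (PIP − Pplat)/V̇ = (37 − 26) / 1.0333 = 11.0/1.0333 = 10.646 cmH2O·s/L.
C = Vt/(Pplat − PEEP) = 506.32 / (26 − 13) = 506.32/13.0 = 38.948 mL/cmH2O.
τ = R × C = 10.646 × 0.03895 L/cmH2O = 0.4147 s.
t = −τ·ln(1 − 0.99) = −0.4147·ln(0.01) = 1.91 s.

1.91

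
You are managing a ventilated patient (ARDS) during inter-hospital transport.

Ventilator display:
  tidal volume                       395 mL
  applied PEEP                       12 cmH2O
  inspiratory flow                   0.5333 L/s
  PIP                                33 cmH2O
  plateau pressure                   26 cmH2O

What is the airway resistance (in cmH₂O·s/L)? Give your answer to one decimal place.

Raw = (PIP − Pplat) / flow = (33 − 26) / 0.5333 = 7.0 / 0.5333 = 13.126 cmH2O·s/L.

13.1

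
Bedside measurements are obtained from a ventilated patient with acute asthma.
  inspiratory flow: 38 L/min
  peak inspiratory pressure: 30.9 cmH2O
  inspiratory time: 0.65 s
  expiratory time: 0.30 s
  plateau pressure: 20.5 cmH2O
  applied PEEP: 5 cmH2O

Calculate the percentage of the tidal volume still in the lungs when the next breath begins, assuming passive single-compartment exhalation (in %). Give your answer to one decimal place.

Flow: 38 L/min ÷ 60 = 0.6333 L/s.
Vt = flow × Ti = 0.6333 L/s × 0.65 s × 1000 mL/L = 411.65 mL.
R = (PIP − Pplat)/V̇ = (30.9 − 20.5) / 0.6333 = 10.4/0.6333 = 16.422 cmH2O·s/L.
C = Vt/(Pplat − PEEP) = 411.65 / (20.5 − 5) = 411.65/15.5 = 26.558 mL/cmH2O.
τ = R × C = 16.422 × 0.02656 L/cmH2O = 0.4362 s.
Fraction remaining at end-expiration = e^(−Te/τ) = e^(−0.30/0.4362) = 0.5027 → 50.27%.

50.3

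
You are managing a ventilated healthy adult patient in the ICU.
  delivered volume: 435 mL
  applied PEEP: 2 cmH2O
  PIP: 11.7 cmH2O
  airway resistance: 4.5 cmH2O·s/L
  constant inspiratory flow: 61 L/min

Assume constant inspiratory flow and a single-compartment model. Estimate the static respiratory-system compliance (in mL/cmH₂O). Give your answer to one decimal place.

84.9

Flow: 61 L/min ÷ 60 = 1.0167 L/s.
Equation of motion (constant flow): PIP = Vt/C + R·V̇ + PEEP.
Vt/C = PIP − R·V̇ − PEEP = 11.7 − 4.5×1.0167 − 2 = 11.7 − 4.575 − 2 = 5.125 cmH2O.
C = Vt / 5.125 = 435 / 5.125 = 84.878 mL/cmH2O.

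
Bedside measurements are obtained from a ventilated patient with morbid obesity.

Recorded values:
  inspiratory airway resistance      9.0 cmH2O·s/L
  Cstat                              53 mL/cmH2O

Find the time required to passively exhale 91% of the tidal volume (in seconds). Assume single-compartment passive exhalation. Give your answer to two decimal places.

1.15

τ = R × C = 9.0 × 53 mL/cmH2O = 9.0 × 0.053 L/cmH2O = 0.477 s.
Exhaled fraction f = 1 − e^(−t/τ) → t = −τ·ln(1 − f) = −0.477·ln(0.09) = 1.149 s.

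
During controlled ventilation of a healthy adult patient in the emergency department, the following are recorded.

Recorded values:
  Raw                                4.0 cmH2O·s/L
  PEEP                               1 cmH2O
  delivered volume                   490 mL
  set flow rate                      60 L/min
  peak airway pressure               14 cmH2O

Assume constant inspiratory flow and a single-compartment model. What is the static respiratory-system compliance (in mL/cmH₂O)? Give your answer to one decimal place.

54.4

Flow: 60 L/min ÷ 60 = 1 L/s.
Equation of motion (constant flow): PIP = Vt/C + R·V̇ + PEEP.
Vt/C = PIP − R·V̇ − PEEP = 14 − 4.0×1 − 1 = 14 − 4.0 − 1 = 9.0 cmH2O.
C = Vt / 9.0 = 490 / 9.0 = 54.444 mL/cmH2O.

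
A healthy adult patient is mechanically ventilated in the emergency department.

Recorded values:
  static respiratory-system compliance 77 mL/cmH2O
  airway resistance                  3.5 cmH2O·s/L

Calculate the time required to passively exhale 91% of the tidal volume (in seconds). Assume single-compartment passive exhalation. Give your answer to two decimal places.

0.65

τ = R × C = 3.5 × 77 mL/cmH2O = 3.5 × 0.077 L/cmH2O = 0.2695 s.
Exhaled fraction f = 1 − e^(−t/τ) → t = −τ·ln(1 − f) = −0.2695·ln(0.09) = 0.6489 s.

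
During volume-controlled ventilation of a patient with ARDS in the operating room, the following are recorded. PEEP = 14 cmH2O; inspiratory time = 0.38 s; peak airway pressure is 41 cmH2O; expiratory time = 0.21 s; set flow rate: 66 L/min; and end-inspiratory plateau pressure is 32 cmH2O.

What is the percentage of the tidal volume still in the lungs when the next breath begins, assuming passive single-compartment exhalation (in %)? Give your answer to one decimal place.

Flow: 66 L/min ÷ 60 = 1.1 L/s.
Vt = flow × Ti = 1.1 L/s × 0.38 s × 1000 mL/L = 418.0 mL.
R = (PIP − Pplat)/V̇ = (41 − 32) / 1.1 = 9.0/1.1 = 8.182 cmH2O·s/L.
C = Vt/(Pplat − PEEP) = 418.0 / (32 − 14) = 418.0/18.0 = 23.222 mL/cmH2O.
τ = R × C = 8.182 × 0.02322 L/cmH2O = 0.19 s.
Fraction remaining at end-expiration = e^(−Te/τ) = e^(−0.21/0.19) = 0.3311 → 33.11%.

33.1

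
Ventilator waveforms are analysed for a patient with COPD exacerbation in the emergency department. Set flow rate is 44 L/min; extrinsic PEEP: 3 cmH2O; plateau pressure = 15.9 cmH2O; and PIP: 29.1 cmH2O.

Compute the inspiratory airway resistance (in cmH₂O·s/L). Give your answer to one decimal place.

18.0

Flow: 44 L/min ÷ 60 = 0.7333 L/s.
Raw = (PIP − Pplat) / flow = (29.1 − 15.9) / 0.7333 = 13.2 / 0.7333 = 18.001 cmH2O·s/L.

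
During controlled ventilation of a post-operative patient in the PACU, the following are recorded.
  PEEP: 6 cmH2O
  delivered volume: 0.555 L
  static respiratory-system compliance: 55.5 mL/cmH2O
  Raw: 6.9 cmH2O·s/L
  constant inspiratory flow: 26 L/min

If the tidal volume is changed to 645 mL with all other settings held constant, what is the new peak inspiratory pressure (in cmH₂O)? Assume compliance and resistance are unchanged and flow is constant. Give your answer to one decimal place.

20.6

Flow: 26 L/min ÷ 60 = 0.4333 L/s.
PIP = Vt/C + R·V̇ + PEEP (constant-flow equation of motion).
Only the elastic term changes: ΔPIP = ΔVt / C = (645 − 555) / 55.5 = 1.622 cmH2O.
Original PIP = 555/55.5 + 6.9×0.4333 + 6 = 18.99 cmH2O; new PIP = 18.99 + (1.622) = 20.612 cmH2O.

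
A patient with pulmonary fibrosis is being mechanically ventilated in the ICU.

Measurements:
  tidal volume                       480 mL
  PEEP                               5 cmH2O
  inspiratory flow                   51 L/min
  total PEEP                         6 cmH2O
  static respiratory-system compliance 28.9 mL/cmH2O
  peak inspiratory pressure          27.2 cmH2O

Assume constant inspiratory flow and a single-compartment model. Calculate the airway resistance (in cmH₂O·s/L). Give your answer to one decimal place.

5.4

Flow: 51 L/min ÷ 60 = 0.85 L/s.
Total PEEP = 6 cmH2O (set 5 + intrinsic 1); this is the baseline alveolar pressure.
Equation of motion (constant flow): PIP = Vt/C + R·V̇ + PEEP.
R·V̇ = PIP − Vt/C − PEEP = 27.2 − 480/28.9 − 6 = 27.2 − 16.609 − 6 = 4.591 cmH2O.
R = 4.591 / 0.85 = 5.401 cmH2O·s/L.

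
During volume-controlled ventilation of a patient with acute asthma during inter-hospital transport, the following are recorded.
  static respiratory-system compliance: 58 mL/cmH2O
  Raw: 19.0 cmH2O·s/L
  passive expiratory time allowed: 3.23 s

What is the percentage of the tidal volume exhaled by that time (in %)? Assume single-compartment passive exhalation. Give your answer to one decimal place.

τ = R × C = 19.0 × 58 mL/cmH2O = 19.0 × 0.058 L/cmH2O = 1.102 s.
Passive exhalation: V(t)/V₀ = e^(−t/τ) = e^(−3.23/1.102) = 0.05334.
Fraction exhaled = 1 − 0.05334 = 0.9467 → 94.67%.

94.7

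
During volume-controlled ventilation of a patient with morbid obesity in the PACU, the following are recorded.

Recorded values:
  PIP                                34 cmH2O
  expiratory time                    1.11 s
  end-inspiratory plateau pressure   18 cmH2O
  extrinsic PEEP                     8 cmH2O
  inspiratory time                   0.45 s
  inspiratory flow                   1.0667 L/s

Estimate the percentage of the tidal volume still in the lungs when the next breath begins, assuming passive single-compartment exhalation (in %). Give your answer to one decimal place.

21.4

Vt = flow × Ti = 1.0667 L/s × 0.45 s × 1000 mL/L = 480.02 mL.
R = (PIP − Pplat)/V̇ = (34 − 18) / 1.0667 = 16.0/1.0667 = 15.0 cmH2O·s/L.
C = Vt/(Pplat − PEEP) = 480.02 / (18 − 8) = 480.02/10.0 = 48.002 mL/cmH2O.
τ = R × C = 15.0 × 0.048 L/cmH2O = 0.72 s.
Fraction remaining at end-expiration = e^(−Te/τ) = e^(−1.11/0.72) = 0.214 → 21.4%.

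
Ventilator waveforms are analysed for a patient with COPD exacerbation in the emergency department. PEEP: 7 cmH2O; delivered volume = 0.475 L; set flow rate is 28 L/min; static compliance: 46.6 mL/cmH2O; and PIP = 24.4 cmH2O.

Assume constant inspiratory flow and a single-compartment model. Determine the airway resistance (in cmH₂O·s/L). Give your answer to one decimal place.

Flow: 28 L/min ÷ 60 = 0.4667 L/s.
Equation of motion (constant flow): PIP = Vt/C + R·V̇ + PEEP.
R·V̇ = PIP − Vt/C − PEEP = 24.4 − 475/46.6 − 7 = 24.4 − 10.193 − 7 = 7.207 cmH2O.
R = 7.207 / 0.4667 = 15.442 cmH2O·s/L.

15.4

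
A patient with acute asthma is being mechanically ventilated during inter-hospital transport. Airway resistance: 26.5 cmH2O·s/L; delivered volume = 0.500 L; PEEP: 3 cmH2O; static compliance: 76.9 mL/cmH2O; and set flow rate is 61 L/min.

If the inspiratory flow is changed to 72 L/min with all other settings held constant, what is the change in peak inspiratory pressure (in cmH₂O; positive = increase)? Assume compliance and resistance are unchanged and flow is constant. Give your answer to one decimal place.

4.9

Flow: 61 L/min ÷ 60 = 1.0167 L/s.
New flow: 72 L/min ÷ 60 = 1.2 L/s.
PIP = Vt/C + R·V̇ + PEEP (constant-flow equation of motion).
Only the resistive term changes: ΔPIP = R × ΔV̇ = 26.5 × (1.2 − 1.0167) = 26.5 × 0.1833 = 4.857 cmH2O.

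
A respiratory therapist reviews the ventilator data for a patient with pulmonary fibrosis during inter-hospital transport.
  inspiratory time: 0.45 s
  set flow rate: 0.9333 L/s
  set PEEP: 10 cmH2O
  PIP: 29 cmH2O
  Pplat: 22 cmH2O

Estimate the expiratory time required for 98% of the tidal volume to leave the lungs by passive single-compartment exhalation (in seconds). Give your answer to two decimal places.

Vt = flow × Ti = 0.9333 L/s × 0.45 s × 1000 mL/L = 419.99 mL.
R = (PIP − Pplat)/V̇ = (29 − 22) / 0.9333 = 7.0/0.9333 = 7.5 cmH2O·s/L.
C = Vt/(Pplat − PEEP) = 419.99 / (22 − 10) = 419.99/12.0 = 34.999 mL/cmH2O.
τ = R × C = 7.5 × 0.035 L/cmH2O = 0.2625 s.
t = −τ·ln(1 − 0.98) = −0.2625·ln(0.02) = 1.027 s.

1.03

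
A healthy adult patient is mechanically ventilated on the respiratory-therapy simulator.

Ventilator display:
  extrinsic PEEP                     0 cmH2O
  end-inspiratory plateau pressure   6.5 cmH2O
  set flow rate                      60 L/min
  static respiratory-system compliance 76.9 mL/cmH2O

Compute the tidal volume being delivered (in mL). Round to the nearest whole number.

500

Vt = Cstat × (Pplat − PEEP) = 76.9 × (6.5 − 0) = 76.9 × 6.5 = 499.85 mL.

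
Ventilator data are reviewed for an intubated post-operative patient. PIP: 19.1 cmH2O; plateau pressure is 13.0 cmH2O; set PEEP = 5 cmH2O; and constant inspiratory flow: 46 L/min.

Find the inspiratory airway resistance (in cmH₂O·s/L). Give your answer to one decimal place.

8.0

Flow: 46 L/min ÷ 60 = 0.7667 L/s.
Raw = (PIP − Pplat) / flow = (19.1 − 13.0) / 0.7667 = 6.1 / 0.7667 = 7.956 cmH2O·s/L.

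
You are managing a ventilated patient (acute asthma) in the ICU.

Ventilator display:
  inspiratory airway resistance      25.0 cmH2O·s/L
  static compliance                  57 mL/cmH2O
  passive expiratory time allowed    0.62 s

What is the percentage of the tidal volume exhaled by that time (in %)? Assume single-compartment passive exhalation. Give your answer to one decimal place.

τ = R × C = 25.0 × 57 mL/cmH2O = 25.0 × 0.057 L/cmH2O = 1.425 s.
Passive exhalation: V(t)/V₀ = e^(−t/τ) = e^(−0.62/1.425) = 0.6472.
Fraction exhaled = 1 − 0.6472 = 0.3528 → 35.28%.

35.3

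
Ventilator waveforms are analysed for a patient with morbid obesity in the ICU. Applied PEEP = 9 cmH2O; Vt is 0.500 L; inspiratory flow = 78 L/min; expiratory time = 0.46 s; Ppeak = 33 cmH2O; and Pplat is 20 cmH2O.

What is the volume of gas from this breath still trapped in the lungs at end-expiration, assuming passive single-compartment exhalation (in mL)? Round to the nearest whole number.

Flow: 78 L/min ÷ 60 = 1.3 L/s.
R = (PIP − Pplat)/V̇ = (33 − 20) / 1.3 = 13.0/1.3 = 10.0 cmH2O·s/L.
C = Vt/(Pplat − PEEP) = 500.0 / (20 − 9) = 500.0/11.0 = 45.455 mL/cmH2O.
τ = R × C = 10.0 × 0.04546 L/cmH2O = 0.4546 s.
Fraction remaining = e^(−Te/τ) = e^(−0.46/0.4546) = 0.3635.
Trapped volume = 500.0 × 0.3635 = 181.75 mL.

182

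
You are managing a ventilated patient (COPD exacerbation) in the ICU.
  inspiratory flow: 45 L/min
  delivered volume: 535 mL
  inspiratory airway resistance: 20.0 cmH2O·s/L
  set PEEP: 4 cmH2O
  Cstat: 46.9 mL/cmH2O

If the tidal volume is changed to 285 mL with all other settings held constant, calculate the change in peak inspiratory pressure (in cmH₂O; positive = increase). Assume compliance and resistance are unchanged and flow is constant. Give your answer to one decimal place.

-5.3

PIP = Vt/C + R·V̇ + PEEP (constant-flow equation of motion).
Only the elastic term changes: ΔPIP = ΔVt / C = (285 − 535) / 46.9 = -5.33 cmH2O.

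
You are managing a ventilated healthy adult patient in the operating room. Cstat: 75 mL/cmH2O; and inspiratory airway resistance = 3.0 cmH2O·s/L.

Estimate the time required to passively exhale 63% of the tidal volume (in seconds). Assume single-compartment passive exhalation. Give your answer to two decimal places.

τ = R × C = 3.0 × 75 mL/cmH2O = 3.0 × 0.075 L/cmH2O = 0.225 s.
Exhaled fraction f = 1 − e^(−t/τ) → t = −τ·ln(1 − f) = −0.225·ln(0.37) = 0.2237 s.

0.22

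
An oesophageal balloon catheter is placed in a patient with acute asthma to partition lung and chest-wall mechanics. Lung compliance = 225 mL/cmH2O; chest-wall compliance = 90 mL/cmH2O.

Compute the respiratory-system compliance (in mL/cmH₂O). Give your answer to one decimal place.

Lung and chest wall are elastances in series: 1/Crs = 1/CL + 1/Ccw.
1/Crs = 1/225 + 1/90 = 0.01556.
Crs = 64.267 mL/cmH2O.

64.3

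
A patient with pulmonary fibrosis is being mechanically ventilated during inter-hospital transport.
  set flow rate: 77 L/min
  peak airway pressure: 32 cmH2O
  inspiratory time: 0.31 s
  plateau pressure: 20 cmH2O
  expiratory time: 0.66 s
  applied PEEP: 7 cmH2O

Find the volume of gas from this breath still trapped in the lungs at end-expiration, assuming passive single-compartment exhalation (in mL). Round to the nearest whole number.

Flow: 77 L/min ÷ 60 = 1.2833 L/s.
Vt = flow × Ti = 1.2833 L/s × 0.31 s × 1000 mL/L = 397.82 mL.
R = (PIP − Pplat)/V̇ = (32 − 20) / 1.2833 = 12.0/1.2833 = 9.351 cmH2O·s/L.
C = Vt/(Pplat − PEEP) = 397.82 / (20 − 7) = 397.82/13.0 = 30.602 mL/cmH2O.
τ = R × C = 9.351 × 0.0306 L/cmH2O = 0.2861 s.
Fraction remaining = e^(−Te/τ) = e^(−0.66/0.2861) = 0.09957.
Trapped volume = 397.82 × 0.09957 = 39.611 mL.

40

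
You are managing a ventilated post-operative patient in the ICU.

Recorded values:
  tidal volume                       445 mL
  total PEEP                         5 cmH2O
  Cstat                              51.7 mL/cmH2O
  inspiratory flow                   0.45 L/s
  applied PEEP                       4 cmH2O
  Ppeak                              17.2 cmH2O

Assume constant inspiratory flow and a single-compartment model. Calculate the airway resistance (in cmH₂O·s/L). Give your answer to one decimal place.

Total PEEP = 5 cmH2O (set 4 + intrinsic 1); this is the baseline alveolar pressure.
Equation of motion (constant flow): PIP = Vt/C + R·V̇ + PEEP.
R·V̇ = PIP − Vt/C − PEEP = 17.2 − 445/51.7 − 5 = 17.2 − 8.607 − 5 = 3.593 cmH2O.
R = 3.593 / 0.45 = 7.984 cmH2O·s/L.

8.0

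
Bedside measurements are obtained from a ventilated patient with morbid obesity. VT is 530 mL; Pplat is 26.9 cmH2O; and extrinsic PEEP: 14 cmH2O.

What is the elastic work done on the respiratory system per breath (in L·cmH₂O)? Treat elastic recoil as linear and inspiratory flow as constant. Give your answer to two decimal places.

Elastic work ≈ ½ × (Pplat − PEEP) × Vt = 0.5 × (26.9 − 14) × 0.530 L = 0.5 × 12.9 × 0.530 = 3.419 L·cmH2O.

3.42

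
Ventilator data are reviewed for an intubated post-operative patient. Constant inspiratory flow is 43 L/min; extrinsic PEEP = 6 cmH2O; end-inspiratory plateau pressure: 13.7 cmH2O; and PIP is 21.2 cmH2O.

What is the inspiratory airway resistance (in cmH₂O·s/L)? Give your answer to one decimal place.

Flow: 43 L/min ÷ 60 = 0.7167 L/s.
Raw = (PIP − Pplat) / flow = (21.2 − 13.7) / 0.7167 = 7.5 / 0.7167 = 10.465 cmH2O·s/L.

10.5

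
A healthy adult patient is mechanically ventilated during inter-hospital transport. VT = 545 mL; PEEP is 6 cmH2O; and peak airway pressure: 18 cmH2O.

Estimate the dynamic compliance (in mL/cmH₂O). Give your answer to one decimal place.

45.4

Dynamic compliance = Vt / (PIP − PEEP) = 545 / (18 − 6) = 545 / 12.0 = 45.417 mL/cmH2O.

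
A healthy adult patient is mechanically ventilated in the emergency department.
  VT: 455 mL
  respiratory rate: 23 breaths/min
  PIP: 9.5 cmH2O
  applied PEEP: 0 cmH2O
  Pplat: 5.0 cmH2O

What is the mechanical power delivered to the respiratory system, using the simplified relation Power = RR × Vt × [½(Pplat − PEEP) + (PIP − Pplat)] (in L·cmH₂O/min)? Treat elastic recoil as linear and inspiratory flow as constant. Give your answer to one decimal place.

Per-breath work = Vt × [½(Pplat−PEEP) + (PIP−Pplat)] = 0.455 × [0.5×5.0 + 4.5] = 0.455 × 7.0 = 3.185 L·cmH2O.
Power = 23 × 3.185 = 73.255 L·cmH2O/min.

73.3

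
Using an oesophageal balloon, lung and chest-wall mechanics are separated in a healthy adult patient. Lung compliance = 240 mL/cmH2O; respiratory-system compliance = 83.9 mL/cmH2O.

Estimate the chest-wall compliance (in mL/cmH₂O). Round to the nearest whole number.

1/Ccw = 1/Crs − 1/CL.
1/Ccw = 1/83.9 − 1/240 = 0.007752.
Ccw = 129.0 mL/cmH2O.

129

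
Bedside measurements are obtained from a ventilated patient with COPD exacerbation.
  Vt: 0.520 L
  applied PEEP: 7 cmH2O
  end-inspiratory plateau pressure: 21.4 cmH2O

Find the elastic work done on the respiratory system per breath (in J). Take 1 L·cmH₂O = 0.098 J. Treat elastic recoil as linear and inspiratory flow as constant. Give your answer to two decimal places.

0.37

Elastic work ≈ ½ × (Pplat − PEEP) × Vt = 0.5 × (21.4 − 7) × 0.520 L = 0.5 × 14.4 × 0.520 = 3.744 L·cmH2O.
× 0.098 J/(L·cmH2O) → 0.3669 J.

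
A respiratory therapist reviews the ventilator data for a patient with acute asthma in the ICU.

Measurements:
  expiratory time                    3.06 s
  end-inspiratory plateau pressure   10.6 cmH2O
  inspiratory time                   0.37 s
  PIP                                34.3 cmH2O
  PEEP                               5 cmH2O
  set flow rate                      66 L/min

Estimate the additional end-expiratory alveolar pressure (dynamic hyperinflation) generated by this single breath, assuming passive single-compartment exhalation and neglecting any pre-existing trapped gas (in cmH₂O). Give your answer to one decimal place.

0.8

Flow: 66 L/min ÷ 60 = 1.1 L/s.
Vt = flow × Ti = 1.1 L/s × 0.37 s × 1000 mL/L = 407.0 mL.
R = (PIP − Pplat)/V̇ = (34.3 − 10.6) / 1.1 = 23.7/1.1 = 21.545 cmH2O·s/L.
C = Vt/(Pplat − PEEP) = 407.0 / (10.6 − 5) = 407.0/5.6 = 72.679 mL/cmH2O.
τ = R × C = 21.545 × 0.07268 L/cmH2O = 1.566 s.
Fraction remaining = e^(−Te/τ) = e^(−3.06/1.566) = 0.1417; trapped volume = 407.0 × 0.1417 = 57.672 mL.
Additional alveolar pressure from trapping ≈ V_trapped / C = 57.672 / 72.679 = 0.7935 cmH2O.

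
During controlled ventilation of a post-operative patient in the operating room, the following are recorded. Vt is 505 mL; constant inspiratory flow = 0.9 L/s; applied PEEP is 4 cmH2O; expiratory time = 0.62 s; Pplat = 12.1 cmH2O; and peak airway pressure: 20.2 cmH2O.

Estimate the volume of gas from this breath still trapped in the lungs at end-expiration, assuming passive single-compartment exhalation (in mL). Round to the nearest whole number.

167

R = (PIP − Pplat)/V̇ = (20.2 − 12.1) / 0.9 = 8.1/0.9 = 9.0 cmH2O·s/L.
C = Vt/(Pplat − PEEP) = 505.0 / (12.1 − 4) = 505.0/8.1 = 62.346 mL/cmH2O.
τ = R × C = 9.0 × 0.06235 L/cmH2O = 0.5612 s.
Fraction remaining = e^(−Te/τ) = e^(−0.62/0.5612) = 0.3313.
Trapped volume = 505.0 × 0.3313 = 167.31 mL.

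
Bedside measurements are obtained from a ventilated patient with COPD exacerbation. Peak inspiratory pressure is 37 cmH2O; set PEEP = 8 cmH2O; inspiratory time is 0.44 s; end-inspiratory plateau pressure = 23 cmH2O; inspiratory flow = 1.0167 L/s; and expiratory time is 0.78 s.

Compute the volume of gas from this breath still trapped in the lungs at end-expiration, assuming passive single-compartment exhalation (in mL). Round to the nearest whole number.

Vt = flow × Ti = 1.0167 L/s × 0.44 s × 1000 mL/L = 447.35 mL.
R = (PIP − Pplat)/V̇ = (37 − 23) / 1.0167 = 14.0/1.0167 = 13.77 cmH2O·s/L.
C = Vt/(Pplat − PEEP) = 447.35 / (23 − 8) = 447.35/15.0 = 29.823 mL/cmH2O.
τ = R × C = 13.77 × 0.02982 L/cmH2O = 0.4106 s.
Fraction remaining = e^(−Te/τ) = e^(−0.78/0.4106) = 0.1496.
Trapped volume = 447.35 × 0.1496 = 66.924 mL.

67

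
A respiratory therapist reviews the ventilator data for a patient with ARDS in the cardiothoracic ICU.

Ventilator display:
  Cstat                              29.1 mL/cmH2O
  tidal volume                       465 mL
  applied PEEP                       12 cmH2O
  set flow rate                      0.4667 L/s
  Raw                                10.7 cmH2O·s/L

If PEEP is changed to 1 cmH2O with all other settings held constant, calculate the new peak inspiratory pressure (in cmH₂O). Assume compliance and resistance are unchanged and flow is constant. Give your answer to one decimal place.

22.0

PIP = Vt/C + R·V̇ + PEEP (constant-flow equation of motion).
Only the baseline term changes: ΔPIP = ΔPEEP = 1 − 12 = -11.0 cmH2O.
Original PIP = 465/29.1 + 10.7×0.4667 + 12 = 32.973 cmH2O; new PIP = 32.973 + (-11.0) = 21.973 cmH2O.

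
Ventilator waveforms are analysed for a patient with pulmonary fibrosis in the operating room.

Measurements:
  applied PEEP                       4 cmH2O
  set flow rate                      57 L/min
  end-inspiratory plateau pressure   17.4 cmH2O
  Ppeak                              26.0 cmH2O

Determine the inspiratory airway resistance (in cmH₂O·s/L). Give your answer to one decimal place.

Flow: 57 L/min ÷ 60 = 0.95 L/s.
Raw = (PIP − Pplat) / flow = (26.0 − 17.4) / 0.95 = 8.6 / 0.95 = 9.053 cmH2O·s/L.

9.1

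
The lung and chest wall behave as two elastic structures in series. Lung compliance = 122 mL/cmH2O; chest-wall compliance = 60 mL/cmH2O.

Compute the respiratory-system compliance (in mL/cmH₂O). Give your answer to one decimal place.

40.2

Lung and chest wall are elastances in series: 1/Crs = 1/CL + 1/Ccw.
1/Crs = 1/122 + 1/60 = 0.02486.
Crs = 40.225 mL/cmH2O.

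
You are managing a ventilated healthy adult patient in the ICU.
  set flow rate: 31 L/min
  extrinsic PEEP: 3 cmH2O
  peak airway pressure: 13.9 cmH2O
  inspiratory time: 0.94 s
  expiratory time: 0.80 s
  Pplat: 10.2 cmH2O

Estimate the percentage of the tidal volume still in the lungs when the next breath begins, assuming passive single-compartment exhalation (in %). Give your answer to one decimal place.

19.1

Flow: 31 L/min ÷ 60 = 0.5167 L/s.
Vt = flow × Ti = 0.5167 L/s × 0.94 s × 1000 mL/L = 485.7 mL.
R = (PIP − Pplat)/V̇ = (13.9 − 10.2) / 0.5167 = 3.7/0.5167 = 7.161 cmH2O·s/L.
C = Vt/(Pplat − PEEP) = 485.7 / (10.2 − 3) = 485.7/7.2 = 67.458 mL/cmH2O.
τ = R × C = 7.161 × 0.06746 L/cmH2O = 0.4831 s.
Fraction remaining at end-expiration = e^(−Te/τ) = e^(−0.80/0.4831) = 0.1909 → 19.09%.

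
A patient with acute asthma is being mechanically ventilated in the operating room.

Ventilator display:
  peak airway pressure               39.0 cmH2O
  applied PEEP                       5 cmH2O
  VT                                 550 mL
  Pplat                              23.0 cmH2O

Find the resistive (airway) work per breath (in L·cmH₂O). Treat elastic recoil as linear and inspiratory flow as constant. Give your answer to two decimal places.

With constant inspiratory flow the resistive pressure is constant at PIP − Pplat = 39.0 − 23.0 = 16.0 cmH2O, so resistive work = 16.0 × 0.550 = 8.8 L·cmH2O.

8.80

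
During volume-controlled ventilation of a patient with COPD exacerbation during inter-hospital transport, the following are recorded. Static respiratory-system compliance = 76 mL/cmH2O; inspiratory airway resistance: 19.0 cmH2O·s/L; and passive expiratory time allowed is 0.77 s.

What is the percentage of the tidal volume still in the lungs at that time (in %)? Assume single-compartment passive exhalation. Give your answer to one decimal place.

τ = R × C = 19.0 × 76 mL/cmH2O = 19.0 × 0.076 L/cmH2O = 1.444 s.
Passive exhalation: V(t)/V₀ = e^(−t/τ) = e^(−0.77/1.444) = 0.5867.
Fraction remaining = 0.5867 → 58.67%.

58.7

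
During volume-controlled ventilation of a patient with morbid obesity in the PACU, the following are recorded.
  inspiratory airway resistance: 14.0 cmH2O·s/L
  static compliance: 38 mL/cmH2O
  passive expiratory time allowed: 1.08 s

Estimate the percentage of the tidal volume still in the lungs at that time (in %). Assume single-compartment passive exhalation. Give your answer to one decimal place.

τ = R × C = 14.0 × 38 mL/cmH2O = 14.0 × 0.038 L/cmH2O = 0.532 s.
Passive exhalation: V(t)/V₀ = e^(−t/τ) = e^(−1.08/0.532) = 0.1313.
Fraction remaining = 0.1313 → 13.13%.

13.1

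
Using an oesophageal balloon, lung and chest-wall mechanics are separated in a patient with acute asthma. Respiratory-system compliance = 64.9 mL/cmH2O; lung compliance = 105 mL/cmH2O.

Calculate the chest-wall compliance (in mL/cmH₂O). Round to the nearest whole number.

1/Ccw = 1/Crs − 1/CL.
1/Ccw = 1/64.9 − 1/105 = 0.005885.
Ccw = 169.92 mL/cmH2O.

170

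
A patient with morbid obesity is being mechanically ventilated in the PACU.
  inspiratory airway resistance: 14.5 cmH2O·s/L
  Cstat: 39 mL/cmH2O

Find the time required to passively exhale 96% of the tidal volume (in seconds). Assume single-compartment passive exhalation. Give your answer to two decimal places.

τ = R × C = 14.5 × 39 mL/cmH2O = 14.5 × 0.039 L/cmH2O = 0.5655 s.
Exhaled fraction f = 1 − e^(−t/τ) → t = −τ·ln(1 − f) = −0.5655·ln(0.04) = 1.82 s.

1.82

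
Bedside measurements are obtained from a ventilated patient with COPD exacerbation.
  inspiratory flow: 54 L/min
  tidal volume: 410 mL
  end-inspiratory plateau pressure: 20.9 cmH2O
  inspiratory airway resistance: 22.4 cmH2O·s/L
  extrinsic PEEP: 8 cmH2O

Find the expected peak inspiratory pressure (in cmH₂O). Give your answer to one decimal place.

41.1

Flow: 54 L/min ÷ 60 = 0.9 L/s.
PIP = Pplat + Raw × flow = 20.9 + 22.4 × 0.9 = 20.9 + 20.16 = 41.06 cmH2O.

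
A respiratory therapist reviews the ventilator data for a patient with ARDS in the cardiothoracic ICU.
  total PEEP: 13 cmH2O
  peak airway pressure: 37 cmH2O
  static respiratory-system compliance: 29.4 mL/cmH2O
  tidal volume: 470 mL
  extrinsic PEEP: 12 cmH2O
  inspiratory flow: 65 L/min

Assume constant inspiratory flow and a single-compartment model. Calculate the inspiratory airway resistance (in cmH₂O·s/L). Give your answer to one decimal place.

7.4

Flow: 65 L/min ÷ 60 = 1.0833 L/s.
Total PEEP = 13 cmH2O (set 12 + intrinsic 1); this is the baseline alveolar pressure.
Equation of motion (constant flow): PIP = Vt/C + R·V̇ + PEEP.
R·V̇ = PIP − Vt/C − PEEP = 37 − 470/29.4 − 13 = 37 − 15.986 − 13 = 8.014 cmH2O.
R = 8.014 / 1.0833 = 7.398 cmH2O·s/L.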